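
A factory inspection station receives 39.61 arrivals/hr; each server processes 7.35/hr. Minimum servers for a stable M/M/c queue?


Stability requires cμ > λ ⇔ c > λ/μ.
λ/μ = 39.61/7.35 = 5.3891
Minimum integer c = ⌊5.3891⌋ + 1 = 6
Check: 6·7.35 = 44.10 > 39.61, while 5·7.35 = 36.75 ≤ 39.61

Final: 6 servers


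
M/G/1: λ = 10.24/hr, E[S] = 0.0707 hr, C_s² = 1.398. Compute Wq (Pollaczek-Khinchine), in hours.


ρ = λ·E[S] = 10.24·0.0707 = 0.7240
E[S²] = E[S]²(1+C_s²) = 0.0707²·(1+1.398) = 0.011986
Wq = λ·E[S²]/(2(1−ρ)) = 10.24·0.011986/(2·0.2760) = 0.22233 hr

Final: 0.22233 hr


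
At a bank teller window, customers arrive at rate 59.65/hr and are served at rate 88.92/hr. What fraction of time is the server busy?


ρ = λ/μ = 59.65/88.92 = 0.6708

Final: 0.6708


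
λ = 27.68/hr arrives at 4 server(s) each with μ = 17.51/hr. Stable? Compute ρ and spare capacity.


Total capacity cμ = 4·17.51 = 70.04/hr
ρ = λ/(cμ) = 27.68/70.04 = 0.3952
Stable ⇔ ρ < 1: YES
Spare capacity = cμ − λ = 70.04 − 27.68 = 42.36/hr

Final: ρ = 0.3952; stable; margin = 42.36/hr


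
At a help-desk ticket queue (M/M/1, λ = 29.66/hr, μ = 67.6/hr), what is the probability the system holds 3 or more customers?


ρ = 29.66/67.6 = 0.4388
P(N ≥ n) = ρ^n = 0.4388^3 = 0.084464

Final: 0.084464


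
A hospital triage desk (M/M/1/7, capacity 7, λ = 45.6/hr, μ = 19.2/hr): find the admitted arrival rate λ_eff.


ρ = 2.3750; P_K = (1−ρ)ρ^7/(1−ρ^8) = 0.579520
λ_eff = λ(1 − P_K) = 45.6·(1 − 0.579520) = 45.6·0.420480 = 19.1739 /hr

Final: 19.1739 /hr


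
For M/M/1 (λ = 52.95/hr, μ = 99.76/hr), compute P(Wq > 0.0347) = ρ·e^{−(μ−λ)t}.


ρ = 52.95/99.76 = 0.5308
P(Wq > t) = ρ·e^{−(μ−λ)t} = 0.5308·e^{−1.6243}
= 0.5308·0.197048 = 0.104588

Final: 0.104588


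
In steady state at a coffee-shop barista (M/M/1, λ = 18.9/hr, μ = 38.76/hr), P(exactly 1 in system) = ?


ρ = 18.9/38.76 = 0.4876
P_n = (1−ρ)·ρ^n = (1 − 0.4876)·0.4876^1 = 0.5124·0.487616 = 0.249847

Final: 0.249847


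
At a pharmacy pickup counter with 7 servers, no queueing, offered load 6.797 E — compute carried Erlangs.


B(7,6.797) = 0.236204 (Erlang-B)
Carried load = a(1 − B) = 6.797·(1 − 0.236204) = 6.797·0.763796 = 5.1915 E

Final: 5.1915 Erlangs


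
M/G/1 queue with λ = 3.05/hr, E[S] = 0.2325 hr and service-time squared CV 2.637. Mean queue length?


ρ = λ·E[S] = 3.05·0.2325 = 0.7091
Lq = ρ²(1+C_s²)/(2(1−ρ)) = 0.5029·(1+2.637)/(2·0.2909)
= 0.5029·3.6370/0.5817 = 3.14378

Final: 3.14378


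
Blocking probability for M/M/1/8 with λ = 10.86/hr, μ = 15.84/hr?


ρ = λ/μ = 10.86/15.84 = 0.6856
P_K = (1−ρ)ρ^K/(1−ρ^(K+1)) = (0.3144·0.048820)/(1 − 0.033471)
= 0.015349/0.966529 = 0.015880

Final: 0.015880


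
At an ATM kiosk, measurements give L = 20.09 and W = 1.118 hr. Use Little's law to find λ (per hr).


λ = L/W = 20.09/1.118 = 17.9696 /hr

Final: 17.9696 /hr


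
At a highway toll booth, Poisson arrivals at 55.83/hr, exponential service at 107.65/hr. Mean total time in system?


W = 1/(μ−λ) = 1/(107.65 − 55.83) = 1/51.82 = 0.01930 hr

Final: 0.01930 hr


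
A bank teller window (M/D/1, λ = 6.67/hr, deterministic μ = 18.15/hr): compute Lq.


ρ = 6.67/18.15 = 0.3675
M/D/1: Lq = ρ²/(2(1−ρ)) = 0.1351/(2·0.6325) = 0.10676

Final: 0.10676


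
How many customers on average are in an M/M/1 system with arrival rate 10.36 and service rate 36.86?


ρ = λ/μ = 10.36/36.86 = 0.2811
L = ρ/(1−ρ) = 0.2811/(1 − 0.2811) = 0.2811/0.7189 = 0.3909

Final: 0.3909


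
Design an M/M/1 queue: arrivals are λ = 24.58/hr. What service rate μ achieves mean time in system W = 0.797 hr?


W = 1/(μ−λ) ⇒ μ − λ = 1/W = 1/0.797 = 1.2547
μ = λ + 1/W = 24.58 + 1.2547 = 25.8347 per hr

Final: 25.8347 /hr


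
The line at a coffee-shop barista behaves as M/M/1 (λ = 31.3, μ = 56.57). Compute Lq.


ρ = 31.3/56.57 = 0.5533
Lq = ρ²/(1−ρ) = 0.3061/0.4467 = 0.6853

Final: 0.6853


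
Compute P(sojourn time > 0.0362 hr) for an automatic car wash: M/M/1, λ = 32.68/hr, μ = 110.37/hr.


W ~ Exponential(μ−λ) for M/M/1.
μ − λ = 110.37 − 32.68 = 77.6900
P(W > t) = e^{−(μ−λ)t} = e^{−2.8124} = 0.060062

Final: 0.060062


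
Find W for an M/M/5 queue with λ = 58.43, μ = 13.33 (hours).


a = 4.3833; ρ = 0.8767; P₀ = 0.006504
Lq = P₀·a^c·ρ/(c!(1−ρ)²) = 5.05510
Wq = Lq/λ = 5.05510/58.43 = 0.08652 hr
W = Wq + 1/μ = 0.08652 + 0.07502 = 0.16153 hr

Final: 0.16153 hr


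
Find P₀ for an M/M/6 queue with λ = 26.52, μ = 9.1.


a = λ/μ = 26.52/9.1 = 2.9143; ρ = a/c = 0.4857
Σ_{k=0}^{5} a^k/k! (terms k=0..5) = 1.00000 + 2.91429 + 4.24653 + 4.12520 + 3.00550 + 1.75178 = 17.04330
Tail: a^6/(6!(1−ρ)) = 612.62225/(720·0.5143) = 1.65446
P₀ = 1/(17.04330 + 1.65446) = 1/18.69776 = 0.053482

Final: 0.053482


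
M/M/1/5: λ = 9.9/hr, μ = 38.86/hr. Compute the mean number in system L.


ρ = 9.9/38.86 = 0.2548
L = ρ[1 − (K+1)ρ^K + Kρ^(K+1)] / [(1−ρ)(1−ρ^(K+1))]
Numerator: 0.2548·(1 − 6·0.001073 + 5·0.0002734) = 0.253469
Denominator: (0.7452)·(0.999727) = 0.745036
L = 0.253469/0.745036 = 0.3402

Final: 0.3402


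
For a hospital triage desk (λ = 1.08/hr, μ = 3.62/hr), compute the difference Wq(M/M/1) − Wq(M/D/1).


ρ = 1.08/3.62 = 0.2983
Wq(M/M/1) = ρ/(μ−λ) = 0.2983/2.54 = 0.11746 hr
Wq(M/D/1) = ρ/(2(μ−λ)) = 0.05873 hr
Savings = 0.11746 − 0.05873 = 0.05873 hr

Final: 0.05873 hr


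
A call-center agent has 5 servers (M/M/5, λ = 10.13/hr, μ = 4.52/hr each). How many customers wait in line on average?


a = λ/μ = 2.2412; ρ = a/5 = 0.4482
P₀ = 0.104891
Lq = P₀·a^c·ρ / (c!·(1−ρ)²) = 0.104891·56.53990·0.4482/(120·0.30445)
= 0.07276

Final: 0.07276


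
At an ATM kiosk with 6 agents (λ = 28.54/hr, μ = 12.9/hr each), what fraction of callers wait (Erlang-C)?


a = λ/μ = 2.2124; ρ = a/6 = 0.3687
P₀ = 0.109139 (from M/M/c formula)
C(c,a) = [a^c/(c!(1−ρ))]·P₀ = [117.26963/(720·0.6313)]·0.109139
= 0.25801·0.109139 = 0.028159

Final: 0.028159


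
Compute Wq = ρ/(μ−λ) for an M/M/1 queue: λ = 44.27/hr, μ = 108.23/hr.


ρ = 44.27/108.23 = 0.4090
Wq = ρ/(μ−λ) = 0.4090/(108.23 − 44.27) = 0.4090/63.96 = 0.006395 hr

Final: 0.006395 hr


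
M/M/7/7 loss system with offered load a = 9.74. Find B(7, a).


B(c,a) = (a^c/c!) / Σ_{k=0}^{c} a^k/k!
a^7/7! = 1649.993228
Σ terms (k=0..7): 1.00000 + 9.74000 + 47.43380 + 154.00174 + 374.99423 + 730.48876 + 1185.82676 + 1649.99323 = 4153.478511
B = 1649.993228/4153.478511 = 0.397256

Final: 0.397256


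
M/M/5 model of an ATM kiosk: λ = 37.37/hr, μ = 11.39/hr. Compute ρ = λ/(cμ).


ρ = λ/(cμ) = 37.37/(5·11.39) = 37.37/56.95 = 0.6562

Final: 0.6562


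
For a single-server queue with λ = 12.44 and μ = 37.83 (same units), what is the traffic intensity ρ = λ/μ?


ρ = λ/μ = 12.44/37.83 = 0.3288

Final: 0.3288


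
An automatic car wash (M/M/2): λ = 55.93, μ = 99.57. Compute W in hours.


a = 0.5617; ρ = 0.2809; P₀ = 0.561454
Lq = P₀·a^c·ρ/(c!(1−ρ)²) = 0.04810
Wq = Lq/λ = 0.04810/55.93 = 0.0008601 hr
W = Wq + 1/μ = 0.0008601 + 0.01004 = 0.01090 hr

Final: 0.01090 hr


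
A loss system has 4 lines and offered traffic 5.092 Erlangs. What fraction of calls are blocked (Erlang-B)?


B(c,a) = (a^c/c!) / Σ_{k=0}^{c} a^k/k!
a^4/4! = 28.011885
Σ terms (k=0..4): 1.00000 + 5.09200 + 12.96423 + 22.00462 + 28.01189 = 69.072740
B = 28.011885/69.072740 = 0.405542

Final: 0.405542


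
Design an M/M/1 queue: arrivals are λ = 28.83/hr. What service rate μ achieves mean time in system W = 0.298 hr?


W = 1/(μ−λ) ⇒ μ − λ = 1/W = 1/0.298 = 3.3557
μ = λ + 1/W = 28.83 + 3.3557 = 32.1857 per hr

Final: 32.1857 /hr


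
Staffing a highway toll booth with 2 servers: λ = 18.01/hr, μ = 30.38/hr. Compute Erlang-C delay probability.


a = λ/μ = 0.5928; ρ = a/2 = 0.2964
P₀ = 0.542719 (from M/M/c formula)
C(c,a) = [a^c/(c!(1−ρ))]·P₀ = [0.35144/(2·0.7036)]·0.542719
= 0.24975·0.542719 = 0.135544

Final: 0.135544


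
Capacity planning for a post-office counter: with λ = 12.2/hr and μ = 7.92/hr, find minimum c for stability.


Stability requires cμ > λ ⇔ c > λ/μ.
λ/μ = 12.2/7.92 = 1.5404
Minimum integer c = ⌊1.5404⌋ + 1 = 2
Check: 2·7.92 = 15.84 > 12.2, while 1·7.92 = 7.92 ≤ 12.2

Final: 2 servers


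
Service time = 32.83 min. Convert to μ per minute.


μ = 1/(service time) in consistent units.
1 minute = 1 min, so μ = 1/32.83 = 0.03046 per minute

Final: 0.03046 /min


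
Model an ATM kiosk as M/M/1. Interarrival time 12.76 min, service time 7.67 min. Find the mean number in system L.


λ = 60/12.76 = 4.7022 /hr
μ = 60/7.67 = 7.8227 /hr
ρ = λ/μ = 4.7022/7.8227 = 0.6011
L = ρ/(1−ρ) = 0.6011/0.3989 = 1.5069

Final: 1.5069


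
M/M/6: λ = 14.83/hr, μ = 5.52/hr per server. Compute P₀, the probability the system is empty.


a = λ/μ = 14.83/5.52 = 2.6866; ρ = a/c = 0.4478
Σ_{k=0}^{5} a^k/k! (terms k=0..5) = 1.00000 + 2.68659 + 3.60889 + 3.23188 + 2.17069 + 1.16635 = 13.86440
Tail: a^6/(6!(1−ρ)) = 376.02129/(720·0.5522) = 0.94571
P₀ = 1/(13.86440 + 0.94571) = 1/14.81011 = 0.067521

Final: 0.067521


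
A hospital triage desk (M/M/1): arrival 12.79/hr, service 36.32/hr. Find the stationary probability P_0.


ρ = 12.79/36.32 = 0.3521
P_n = (1−ρ)·ρ^n = (1 − 0.3521)·0.3521^0 = 0.6479·1.000000 = 0.647852

Final: 0.647852


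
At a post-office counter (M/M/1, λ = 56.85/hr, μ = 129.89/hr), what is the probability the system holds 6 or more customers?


ρ = 56.85/129.89 = 0.4377
P(N ≥ n) = ρ^n = 0.4377^6 = 0.007030

Final: 0.007030


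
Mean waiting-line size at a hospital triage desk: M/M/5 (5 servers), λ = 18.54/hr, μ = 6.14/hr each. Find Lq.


a = λ/μ = 3.0195; ρ = a/5 = 0.6039
P₀ = 0.045637
Lq = P₀·a^c·ρ / (c!·(1−ρ)²) = 0.045637·251.01911·0.6039/(120·0.15689)
= 0.36747

Final: 0.36747


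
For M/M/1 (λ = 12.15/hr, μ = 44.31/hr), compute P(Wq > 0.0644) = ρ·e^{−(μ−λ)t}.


ρ = 12.15/44.31 = 0.2742
P(Wq > t) = ρ·e^{−(μ−λ)t} = 0.2742·e^{−2.0711}
= 0.2742·0.126047 = 0.034563

Final: 0.034563


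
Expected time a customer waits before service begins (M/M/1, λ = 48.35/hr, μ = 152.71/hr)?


ρ = 48.35/152.71 = 0.3166
Wq = ρ/(μ−λ) = 0.3166/(152.71 − 48.35) = 0.3166/104.36 = 0.003034 hr

Final: 0.003034 hr


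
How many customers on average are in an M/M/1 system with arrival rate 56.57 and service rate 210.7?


ρ = λ/μ = 56.57/210.7 = 0.2685
L = ρ/(1−ρ) = 0.2685/(1 − 0.2685) = 0.2685/0.7315 = 0.3670

Final: 0.3670


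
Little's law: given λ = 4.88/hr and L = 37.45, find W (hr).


W = L/λ = 37.45/4.88 = 7.6742 hr

Final: 7.6742 hr


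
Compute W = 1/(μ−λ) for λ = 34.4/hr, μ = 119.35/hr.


W = 1/(μ−λ) = 1/(119.35 − 34.4) = 1/84.95 = 0.01177 hr

Final: 0.01177 hr


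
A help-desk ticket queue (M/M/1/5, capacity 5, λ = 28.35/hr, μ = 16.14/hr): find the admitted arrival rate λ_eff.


ρ = 1.7565; P_K = (1−ρ)ρ^5/(1−ρ^6) = 0.445869
λ_eff = λ(1 − P_K) = 28.35·(1 − 0.445869) = 28.35·0.554131 = 15.7096 /hr

Final: 15.7096 /hr


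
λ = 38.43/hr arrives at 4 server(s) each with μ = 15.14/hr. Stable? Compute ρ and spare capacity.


Total capacity cμ = 4·15.14 = 60.56/hr
ρ = λ/(cμ) = 38.43/60.56 = 0.6346
Stable ⇔ ρ < 1: YES
Spare capacity = cμ − λ = 60.56 − 38.43 = 22.13/hr

Final: ρ = 0.6346; stable; margin = 22.13/hr


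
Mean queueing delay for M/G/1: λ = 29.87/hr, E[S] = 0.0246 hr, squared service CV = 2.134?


ρ = λ·E[S] = 29.87·0.0246 = 0.7348
E[S²] = E[S]²(1+C_s²) = 0.0246²·(1+2.134) = 0.001897
Wq = λ·E[S²]/(2(1−ρ)) = 29.87·0.001897/(2·0.2652) = 0.10681 hr

Final: 0.10681 hr


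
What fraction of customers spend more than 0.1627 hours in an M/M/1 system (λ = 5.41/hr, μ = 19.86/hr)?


W ~ Exponential(μ−λ) for M/M/1.
μ − λ = 19.86 − 5.41 = 14.4500
P(W > t) = e^{−(μ−λ)t} = e^{−2.3510} = 0.095272

Final: 0.095272


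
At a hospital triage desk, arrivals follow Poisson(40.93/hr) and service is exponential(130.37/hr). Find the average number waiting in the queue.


ρ = 40.93/130.37 = 0.3140
Lq = ρ²/(1−ρ) = 0.09857/0.6860 = 0.1437

Final: 0.1437


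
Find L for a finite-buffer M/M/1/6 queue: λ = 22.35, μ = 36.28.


ρ = 22.35/36.28 = 0.6160
L = ρ[1 − (K+1)ρ^K + Kρ^(K+1)] / [(1−ρ)(1−ρ^(K+1))]
Numerator: 0.6160·(1 − 7·0.054659 + 6·0.033672) = 0.504797
Denominator: (0.3840)·(0.966328) = 0.371029
L = 0.504797/0.371029 = 1.3605

Final: 1.3605


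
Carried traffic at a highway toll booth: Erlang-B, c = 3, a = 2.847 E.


B(3,2.847) = 0.327440 (Erlang-B)
Carried load = a(1 − B) = 2.847·(1 − 0.327440) = 2.847·0.672560 = 1.9148 E

Final: 1.9148 Erlangs


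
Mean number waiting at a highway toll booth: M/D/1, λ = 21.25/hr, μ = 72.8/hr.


ρ = 21.25/72.8 = 0.2919
M/D/1: Lq = ρ²/(2(1−ρ)) = 0.08520/(2·0.7081) = 0.06016

Final: 0.06016


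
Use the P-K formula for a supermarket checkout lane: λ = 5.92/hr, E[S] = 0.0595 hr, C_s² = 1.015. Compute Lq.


ρ = λ·E[S] = 5.92·0.0595 = 0.3522
Lq = ρ²(1+C_s²)/(2(1−ρ)) = 0.1241·(1+1.015)/(2·0.6478)
= 0.1241·2.0150/1.2955 = 0.19298

Final: 0.19298


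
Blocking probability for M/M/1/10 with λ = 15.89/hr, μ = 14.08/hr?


ρ = λ/μ = 15.89/14.08 = 1.1286
P_K = (1−ρ)ρ^K/(1−ρ^(K+1)) = (-0.1286·3.351293)/(1 − 3.782106)
= -0.430813/-2.782106 = 0.154851

Final: 0.154851


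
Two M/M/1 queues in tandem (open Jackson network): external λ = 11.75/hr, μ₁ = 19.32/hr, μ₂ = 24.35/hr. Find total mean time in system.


Each node sees arrival rate λ = 11.75/hr (tandem ⇒ throughput preserved).
W₁ = 1/(μ₁−λ) = 1/(19.32−11.75) = 0.13210 hr
W₂ = 1/(μ₂−λ) = 1/(24.35−11.75) = 0.07937 hr
W_total = W₁ + W₂ = 0.13210 + 0.07937 = 0.21147 hr

Final: 0.21147 hr


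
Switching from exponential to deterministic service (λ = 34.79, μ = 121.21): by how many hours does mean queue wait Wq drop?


ρ = 34.79/121.21 = 0.2870
Wq(M/M/1) = ρ/(μ−λ) = 0.2870/86.42 = 0.003321 hr
Wq(M/D/1) = ρ/(2(μ−λ)) = 0.001661 hr
Savings = 0.003321 − 0.001661 = 0.001661 hr

Final: 0.001661 hr


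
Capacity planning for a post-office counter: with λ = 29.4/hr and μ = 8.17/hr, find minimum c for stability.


Stability requires cμ > λ ⇔ c > λ/μ.
λ/μ = 29.4/8.17 = 3.5985
Minimum integer c = ⌊3.5985⌋ + 1 = 4
Check: 4·8.17 = 32.68 > 29.4, while 3·8.17 = 24.51 ≤ 29.4

Final: 4 servers


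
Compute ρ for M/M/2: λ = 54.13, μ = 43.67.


ρ = λ/(cμ) = 54.13/(2·43.67) = 54.13/87.34 = 0.6198

Final: 0.6198


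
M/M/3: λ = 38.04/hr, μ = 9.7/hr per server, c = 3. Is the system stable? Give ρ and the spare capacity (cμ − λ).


Total capacity cμ = 3·9.7 = 29.10/hr
ρ = λ/(cμ) = 38.04/29.10 = 1.3072
Stable ⇔ ρ < 1: NO
Spare capacity = cμ − λ = 29.10 − 38.04 = -8.94/hr

Final: ρ = 1.3072; unstable; margin = -8.94/hr


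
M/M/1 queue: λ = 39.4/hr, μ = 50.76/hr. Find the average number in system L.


ρ = λ/μ = 39.4/50.76 = 0.7762
L = ρ/(1−ρ) = 0.7762/(1 − 0.7762) = 0.7762/0.2238 = 3.4683

Final: 3.4683


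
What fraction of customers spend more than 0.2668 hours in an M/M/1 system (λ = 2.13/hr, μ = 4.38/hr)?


W ~ Exponential(μ−λ) for M/M/1.
μ − λ = 4.38 − 2.13 = 2.2500
P(W > t) = e^{−(μ−λ)t} = e^{−0.6003} = 0.548647

Final: 0.548647


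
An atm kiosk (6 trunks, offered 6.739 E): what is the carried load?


B(6,6.739) = 0.314756 (Erlang-B)
Carried load = a(1 − B) = 6.739·(1 − 0.314756) = 6.739·0.685244 = 4.6179 E

Final: 4.6179 Erlangs


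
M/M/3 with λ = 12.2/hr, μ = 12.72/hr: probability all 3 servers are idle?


a = λ/μ = 12.2/12.72 = 0.9591; ρ = a/c = 0.3197
Σ_{k=0}^{2} a^k/k! (terms k=0..2) = 1.00000 + 0.95912 + 0.45996 = 2.41907
Tail: a^3/(3!(1−ρ)) = 0.88230/(6·0.6803) = 0.21616
P₀ = 1/(2.41907 + 0.21616) = 1/2.63523 = 0.379473

Final: 0.379473


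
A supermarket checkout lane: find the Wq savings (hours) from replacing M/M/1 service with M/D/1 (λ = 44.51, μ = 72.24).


ρ = 44.51/72.24 = 0.6161
Wq(M/M/1) = ρ/(μ−λ) = 0.6161/27.73 = 0.02222 hr
Wq(M/D/1) = ρ/(2(μ−λ)) = 0.01111 hr
Savings = 0.02222 − 0.01111 = 0.01111 hr

Final: 0.01111 hr


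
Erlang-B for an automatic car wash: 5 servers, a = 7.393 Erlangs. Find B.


B(c,a) = (a^c/c!) / Σ_{k=0}^{c} a^k/k!
a^5/5! = 184.044263
Σ terms (k=0..5): 1.00000 + 7.39300 + 27.32822 + 67.34585 + 124.47198 + 184.04426 = 411.583318
B = 184.044263/411.583318 = 0.447162

Final: 0.447162


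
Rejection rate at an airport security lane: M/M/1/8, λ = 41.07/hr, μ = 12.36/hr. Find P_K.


ρ = λ/μ = 41.07/12.36 = 3.3228
P_K = (1−ρ)ρ^K/(1−ρ^(K+1)) = (-2.3228·14861.062368)/(1 − 49380.568888)
= -34519.506520/-49379.568888 = 0.699065

Final: 0.699065


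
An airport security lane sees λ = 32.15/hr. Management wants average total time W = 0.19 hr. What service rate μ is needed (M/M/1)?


W = 1/(μ−λ) ⇒ μ − λ = 1/W = 1/0.19 = 5.2632
μ = λ + 1/W = 32.15 + 5.2632 = 37.4132 per hr

Final: 37.4132 /hr


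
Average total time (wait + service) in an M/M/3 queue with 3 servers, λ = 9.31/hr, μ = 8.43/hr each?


a = 1.1044; ρ = 0.3681; P₀ = 0.325784
Lq = P₀·a^c·ρ/(c!(1−ρ)²) = 0.06744
Wq = Lq/λ = 0.06744/9.31 = 0.007243 hr
W = Wq + 1/μ = 0.007243 + 0.11862 = 0.12587 hr

Final: 0.12587 hr


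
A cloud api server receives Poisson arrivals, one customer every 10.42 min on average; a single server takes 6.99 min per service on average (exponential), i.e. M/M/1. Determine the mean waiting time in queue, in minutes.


λ = 60/10.42 = 5.7582 /hr
μ = 60/6.99 = 8.5837 /hr
ρ = λ/μ = 5.7582/8.5837 = 0.6708
Wq = ρ/(μ−λ) = 0.6708/(8.5837−5.7582) = 0.23742 hr
In minutes: 0.23742·60 = 14.245 min

Final: 14.245 min


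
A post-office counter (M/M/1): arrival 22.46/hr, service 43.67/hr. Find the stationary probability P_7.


ρ = 22.46/43.67 = 0.5143
P_n = (1−ρ)·ρ^n = (1 − 0.5143)·0.5143^7 = 0.4857·0.009519 = 0.004623

Final: 0.004623


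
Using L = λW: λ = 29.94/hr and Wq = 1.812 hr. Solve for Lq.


Lq = λWq = 29.94·1.812 = 54.2513

Final: 54.2513


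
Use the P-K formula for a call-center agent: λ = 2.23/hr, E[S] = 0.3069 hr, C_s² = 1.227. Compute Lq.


ρ = λ·E[S] = 2.23·0.3069 = 0.6844
Lq = ρ²(1+C_s²)/(2(1−ρ)) = 0.4684·(1+1.227)/(2·0.3156)
= 0.4684·2.2270/0.6312 = 1.65249

Final: 1.65249


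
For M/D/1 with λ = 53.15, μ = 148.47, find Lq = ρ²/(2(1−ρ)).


ρ = 53.15/148.47 = 0.3580
M/D/1: Lq = ρ²/(2(1−ρ)) = 0.1282/(2·0.6420) = 0.09981

Final: 0.09981


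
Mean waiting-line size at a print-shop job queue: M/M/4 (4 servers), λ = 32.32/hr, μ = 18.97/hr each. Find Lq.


a = λ/μ = 1.7037; ρ = a/4 = 0.4259
P₀ = 0.178861
Lq = P₀·a^c·ρ / (c!·(1−ρ)²) = 0.178861·8.42590·0.4259/(24·0.32955)
= 0.08116

Final: 0.08116


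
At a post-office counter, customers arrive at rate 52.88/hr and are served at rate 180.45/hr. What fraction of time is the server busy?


ρ = λ/μ = 52.88/180.45 = 0.2930

Final: 0.2930


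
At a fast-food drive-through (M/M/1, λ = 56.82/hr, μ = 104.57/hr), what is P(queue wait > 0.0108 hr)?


ρ = 56.82/104.57 = 0.5434
P(Wq > t) = ρ·e^{−(μ−λ)t} = 0.5434·e^{−0.5157}
= 0.5434·0.597082 = 0.324436

Final: 0.324436


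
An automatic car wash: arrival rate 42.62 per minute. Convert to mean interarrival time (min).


Mean interarrival time = 1/λ = 1/42.62 minute = 0.02346 minute
In minutes: 0.02346 × 1 = 0.02346 min

Final: 0.02346 min


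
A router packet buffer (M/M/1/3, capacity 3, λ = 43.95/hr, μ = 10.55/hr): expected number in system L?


ρ = 43.95/10.55 = 4.1659
L = ρ[1 − (K+1)ρ^K + Kρ^(K+1)] / [(1−ρ)(1−ρ^(K+1))]
Numerator: 4.1659·(1 − 4·72.296831 + 3·301.179688) = 2563.479529
Denominator: (-3.1659)·(-300.179688) = 950.331903
L = 2563.479529/950.331903 = 2.6975

Final: 2.6975


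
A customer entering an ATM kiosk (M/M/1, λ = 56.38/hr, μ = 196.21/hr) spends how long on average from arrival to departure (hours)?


W = 1/(μ−λ) = 1/(196.21 − 56.38) = 1/139.83 = 0.007152 hr

Final: 0.007152 hr


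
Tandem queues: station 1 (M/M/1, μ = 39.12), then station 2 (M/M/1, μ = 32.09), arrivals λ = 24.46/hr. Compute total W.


Each node sees arrival rate λ = 24.46/hr (tandem ⇒ throughput preserved).
W₁ = 1/(μ₁−λ) = 1/(39.12−24.46) = 0.06821 hr
W₂ = 1/(μ₂−λ) = 1/(32.09−24.46) = 0.13106 hr
W_total = W₁ + W₂ = 0.06821 + 0.13106 = 0.19927 hr

Final: 0.19927 hr


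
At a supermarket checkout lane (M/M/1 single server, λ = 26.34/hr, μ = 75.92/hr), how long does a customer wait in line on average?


ρ = 26.34/75.92 = 0.3469
Wq = ρ/(μ−λ) = 0.3469/(75.92 − 26.34) = 0.3469/49.58 = 0.006998 hr

Final: 0.006998 hr


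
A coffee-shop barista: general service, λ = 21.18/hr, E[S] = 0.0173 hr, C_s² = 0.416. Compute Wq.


ρ = λ·E[S] = 21.18·0.0173 = 0.3664
E[S²] = E[S]²(1+C_s²) = 0.0173²·(1+0.416) = 0.0004238
Wq = λ·E[S²]/(2(1−ρ)) = 21.18·0.0004238/(2·0.6336) = 0.007083 hr

Final: 0.007083 hr


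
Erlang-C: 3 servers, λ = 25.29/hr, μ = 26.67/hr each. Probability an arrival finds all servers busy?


a = λ/μ = 0.9483; ρ = a/3 = 0.3161
P₀ = 0.383783 (from M/M/c formula)
C(c,a) = [a^c/(c!(1−ρ))]·P₀ = [0.85266/(6·0.6839)]·0.383783
= 0.20779·0.383783 = 0.079746

Final: 0.079746


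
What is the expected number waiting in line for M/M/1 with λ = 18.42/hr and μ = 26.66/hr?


ρ = 18.42/26.66 = 0.6909
Lq = ρ²/(1−ρ) = 0.4774/0.3091 = 1.5445

Final: 1.5445


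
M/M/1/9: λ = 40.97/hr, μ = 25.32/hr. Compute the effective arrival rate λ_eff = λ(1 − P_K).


ρ = 1.6181; P_K = (1−ρ)ρ^9/(1−ρ^10) = 0.385117
λ_eff = λ(1 − P_K) = 40.97·(1 − 0.385117) = 40.97·0.614883 = 25.1918 /hr

Final: 25.1918 /hr


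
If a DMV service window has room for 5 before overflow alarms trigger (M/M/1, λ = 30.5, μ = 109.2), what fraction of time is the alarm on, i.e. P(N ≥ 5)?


ρ = 30.5/109.2 = 0.2793
P(N ≥ n) = ρ^n = 0.2793^5 = 0.001700

Final: 0.001700


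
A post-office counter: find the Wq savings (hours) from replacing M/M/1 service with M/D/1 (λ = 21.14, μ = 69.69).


ρ = 21.14/69.69 = 0.3033
Wq(M/M/1) = ρ/(μ−λ) = 0.3033/48.55 = 0.006248 hr
Wq(M/D/1) = ρ/(2(μ−λ)) = 0.003124 hr
Savings = 0.006248 − 0.003124 = 0.003124 hr

Final: 0.003124 hr


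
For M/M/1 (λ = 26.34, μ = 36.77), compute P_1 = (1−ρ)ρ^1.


ρ = 26.34/36.77 = 0.7163
P_n = (1−ρ)·ρ^n = (1 − 0.7163)·0.7163^1 = 0.2837·0.716345 = 0.203195

Final: 0.203195


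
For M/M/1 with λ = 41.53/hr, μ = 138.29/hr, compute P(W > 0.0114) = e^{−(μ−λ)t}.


W ~ Exponential(μ−λ) for M/M/1.
μ − λ = 138.29 − 41.53 = 96.7600
P(W > t) = e^{−(μ−λ)t} = e^{−1.1031} = 0.331853

Final: 0.331853


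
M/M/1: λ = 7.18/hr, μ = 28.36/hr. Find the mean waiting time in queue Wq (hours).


ρ = 7.18/28.36 = 0.2532
Wq = ρ/(μ−λ) = 0.2532/(28.36 − 7.18) = 0.2532/21.18 = 0.01195 hr

Final: 0.01195 hr


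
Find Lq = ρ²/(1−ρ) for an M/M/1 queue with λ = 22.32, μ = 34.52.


ρ = 22.32/34.52 = 0.6466
Lq = ρ²/(1−ρ) = 0.4181/0.3534 = 1.1829

Final: 1.1829


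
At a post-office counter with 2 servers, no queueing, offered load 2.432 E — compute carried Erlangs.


B(2,2.432) = 0.462853 (Erlang-B)
Carried load = a(1 − B) = 2.432·(1 − 0.462853) = 2.432·0.537147 = 1.3063 E

Final: 1.3063 Erlangs


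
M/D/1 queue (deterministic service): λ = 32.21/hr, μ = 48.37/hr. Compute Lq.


ρ = 32.21/48.37 = 0.6659
M/D/1: Lq = ρ²/(2(1−ρ)) = 0.4434/(2·0.3341) = 0.66364

Final: 0.66364


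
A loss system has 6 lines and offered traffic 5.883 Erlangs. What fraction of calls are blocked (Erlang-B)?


B(c,a) = (a^c/c!) / Σ_{k=0}^{c} a^k/k!
a^6/6! = 57.578533
Σ terms (k=0..6): 1.00000 + 5.88300 + 17.30484 + 33.93480 + 49.90961 + 58.72364 + 57.57853 = 224.334428
B = 57.578533/224.334428 = 0.256664

Final: 0.256664


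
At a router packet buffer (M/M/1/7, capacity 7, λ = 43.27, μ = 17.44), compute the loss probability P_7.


ρ = λ/μ = 43.27/17.44 = 2.4811
P_K = (1−ρ)ρ^K/(1−ρ^(K+1)) = (-1.4811·578.739203)/(1 − 1435.897095)
= -857.157891/-1434.897095 = 0.597365

Final: 0.597365


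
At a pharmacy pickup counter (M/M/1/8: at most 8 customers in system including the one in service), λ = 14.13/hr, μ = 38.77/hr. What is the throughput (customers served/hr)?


ρ = 0.3645; P_K = (1−ρ)ρ^8/(1−ρ^9) = 0.0001979
λ_eff = λ(1 − P_K) = 14.13·(1 − 0.0001979) = 14.13·0.999802 = 14.1272 /hr

Final: 14.1272 /hr


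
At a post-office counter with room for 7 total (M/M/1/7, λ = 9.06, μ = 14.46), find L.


ρ = 9.06/14.46 = 0.6266
L = ρ[1 − (K+1)ρ^K + Kρ^(K+1)] / [(1−ρ)(1−ρ^(K+1))]
Numerator: 0.6266·(1 − 8·0.037907 + 7·0.023751) = 0.540718
Denominator: (0.3734)·(0.976249) = 0.364574
L = 0.540718/0.364574 = 1.4831

Final: 1.4831


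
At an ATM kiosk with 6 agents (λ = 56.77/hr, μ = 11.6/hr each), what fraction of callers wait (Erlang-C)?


a = λ/μ = 4.8940; ρ = a/6 = 0.8157
P₀ = 0.005313 (from M/M/c formula)
C(c,a) = [a^c/(c!(1−ρ))]·P₀ = [13739.32605/(720·0.1843)]·0.005313
= 103.51792·0.005313 = 0.549983

Final: 0.549983


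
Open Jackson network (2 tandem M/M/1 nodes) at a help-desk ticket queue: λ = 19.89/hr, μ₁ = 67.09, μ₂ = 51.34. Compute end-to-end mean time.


Each node sees arrival rate λ = 19.89/hr (tandem ⇒ throughput preserved).
W₁ = 1/(μ₁−λ) = 1/(67.09−19.89) = 0.02119 hr
W₂ = 1/(μ₂−λ) = 1/(51.34−19.89) = 0.03180 hr
W_total = W₁ + W₂ = 0.02119 + 0.03180 = 0.05298 hr

Final: 0.05298 hr


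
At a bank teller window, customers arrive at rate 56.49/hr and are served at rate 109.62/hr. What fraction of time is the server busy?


ρ = λ/μ = 56.49/109.62 = 0.5153

Final: 0.5153


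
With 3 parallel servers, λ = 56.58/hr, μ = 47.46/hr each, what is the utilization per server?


ρ = λ/(cμ) = 56.58/(3·47.46) = 56.58/142.38 = 0.3974

Final: 0.3974


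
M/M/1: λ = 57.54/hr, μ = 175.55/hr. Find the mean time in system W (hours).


W = 1/(μ−λ) = 1/(175.55 − 57.54) = 1/118.01 = 0.008474 hr

Final: 0.008474 hr


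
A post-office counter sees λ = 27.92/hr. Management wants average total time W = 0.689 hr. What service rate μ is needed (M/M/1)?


W = 1/(μ−λ) ⇒ μ − λ = 1/W = 1/0.689 = 1.4514
μ = λ + 1/W = 27.92 + 1.4514 = 29.3714 per hr

Final: 29.3714 /hr


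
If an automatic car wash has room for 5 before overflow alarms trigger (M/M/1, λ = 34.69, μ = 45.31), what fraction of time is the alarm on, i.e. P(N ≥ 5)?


ρ = 34.69/45.31 = 0.7656
P(N ≥ n) = ρ^n = 0.7656^5 = 0.263058

Final: 0.263058


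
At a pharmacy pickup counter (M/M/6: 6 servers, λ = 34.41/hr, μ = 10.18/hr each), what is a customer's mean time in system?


a = 3.3802; ρ = 0.5634; P₀ = 0.032906
Lq = P₀·a^c·ρ/(c!(1−ρ)²) = 0.20142
Wq = Lq/λ = 0.20142/34.41 = 0.005853 hr
W = Wq + 1/μ = 0.005853 + 0.09823 = 0.10409 hr

Final: 0.10409 hr


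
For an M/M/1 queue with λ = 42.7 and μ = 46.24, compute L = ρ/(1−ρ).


ρ = λ/μ = 42.7/46.24 = 0.9234
L = ρ/(1−ρ) = 0.9234/(1 − 0.9234) = 0.9234/0.07656 = 12.0621

Final: 12.0621


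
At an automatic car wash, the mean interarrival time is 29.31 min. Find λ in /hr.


λ = 1/(interarrival time) in consistent units.
1 hour = 60 min, so λ = 60/29.31 = 2.0471 per hour

Final: 2.0471 /hr


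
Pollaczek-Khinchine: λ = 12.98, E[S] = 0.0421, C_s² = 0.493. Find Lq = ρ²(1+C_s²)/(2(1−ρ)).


ρ = λ·E[S] = 12.98·0.0421 = 0.5465
Lq = ρ²(1+C_s²)/(2(1−ρ)) = 0.2986·(1+0.493)/(2·0.4535)
= 0.2986·1.4930/0.9071 = 0.49150

Final: 0.49150


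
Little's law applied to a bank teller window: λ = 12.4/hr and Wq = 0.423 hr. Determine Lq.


Lq = λWq = 12.4·0.423 = 5.2452

Final: 5.2452


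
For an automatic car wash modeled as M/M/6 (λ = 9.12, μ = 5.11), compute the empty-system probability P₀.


a = λ/μ = 9.12/5.11 = 1.7847; ρ = a/c = 0.2975
Σ_{k=0}^{5} a^k/k! (terms k=0..5) = 1.00000 + 1.78474 + 1.59264 + 0.94748 + 0.42275 + 0.15090 = 5.89851
Tail: a^6/(6!(1−ρ)) = 32.31794/(720·0.7025) = 0.06389
P₀ = 1/(5.89851 + 0.06389) = 1/5.96240 = 0.167718

Final: 0.167718


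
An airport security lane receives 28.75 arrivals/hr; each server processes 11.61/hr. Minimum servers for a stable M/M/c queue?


Stability requires cμ > λ ⇔ c > λ/μ.
λ/μ = 28.75/11.61 = 2.4763
Minimum integer c = ⌊2.4763⌋ + 1 = 3
Check: 3·11.61 = 34.83 > 28.75, while 2·11.61 = 23.22 ≤ 28.75

Final: 3 servers


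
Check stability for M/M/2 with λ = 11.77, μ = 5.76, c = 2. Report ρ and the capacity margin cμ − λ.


Total capacity cμ = 2·5.76 = 11.52/hr
ρ = λ/(cμ) = 11.77/11.52 = 1.0217
Stable ⇔ ρ < 1: NO
Spare capacity = cμ − λ = 11.52 − 11.77 = -0.25/hr

Final: ρ = 1.0217; unstable; margin = -0.25/hr


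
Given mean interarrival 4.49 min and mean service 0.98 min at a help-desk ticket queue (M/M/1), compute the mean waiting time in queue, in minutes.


λ = 60/4.49 = 13.3630 /hr
μ = 60/0.98 = 61.2245 /hr
ρ = λ/μ = 13.3630/61.2245 = 0.2183
Wq = ρ/(μ−λ) = 0.2183/(61.2245−13.3630) = 0.004560 hr
In minutes: 0.004560·60 = 0.2736 min

Final: 0.2736 min


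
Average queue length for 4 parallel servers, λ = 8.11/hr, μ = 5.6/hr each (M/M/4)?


a = λ/μ = 1.4482; ρ = a/4 = 0.3621
P₀ = 0.233078
Lq = P₀·a^c·ρ / (c!·(1−ρ)²) = 0.233078·4.39877·0.3621/(24·0.40698)
= 0.03800

Final: 0.03800


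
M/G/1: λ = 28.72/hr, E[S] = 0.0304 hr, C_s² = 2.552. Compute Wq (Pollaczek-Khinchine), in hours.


ρ = λ·E[S] = 28.72·0.0304 = 0.8731
E[S²] = E[S]²(1+C_s²) = 0.0304²·(1+2.552) = 0.003283
Wq = λ·E[S²]/(2(1−ρ)) = 28.72·0.003283/(2·0.1269) = 0.37143 hr

Final: 0.37143 hr


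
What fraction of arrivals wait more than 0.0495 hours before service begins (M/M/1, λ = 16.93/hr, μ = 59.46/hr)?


ρ = 16.93/59.46 = 0.2847
P(Wq > t) = ρ·e^{−(μ−λ)t} = 0.2847·e^{−2.1052}
= 0.2847·0.121817 = 0.034685

Final: 0.034685


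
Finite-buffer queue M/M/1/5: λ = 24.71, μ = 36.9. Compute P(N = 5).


ρ = λ/μ = 24.71/36.9 = 0.6696
P_K = (1−ρ)ρ^K/(1−ρ^(K+1)) = (0.3304·0.134658)/(1 − 0.090173)
= 0.044485/0.909827 = 0.048893

Final: 0.048893


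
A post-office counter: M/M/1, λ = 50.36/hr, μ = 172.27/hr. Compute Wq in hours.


ρ = 50.36/172.27 = 0.2923
Wq = ρ/(μ−λ) = 0.2923/(172.27 − 50.36) = 0.2923/121.91 = 0.002398 hr

Final: 0.002398 hr


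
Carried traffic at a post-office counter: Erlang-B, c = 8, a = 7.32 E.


B(8,7.32) = 0.197188 (Erlang-B)
Carried load = a(1 − B) = 7.32·(1 − 0.197188) = 7.32·0.802812 = 5.8766 E

Final: 5.8766 Erlangs


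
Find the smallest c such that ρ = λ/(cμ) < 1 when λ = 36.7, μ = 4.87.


Stability requires cμ > λ ⇔ c > λ/μ.
λ/μ = 36.7/4.87 = 7.5359
Minimum integer c = ⌊7.5359⌋ + 1 = 8
Check: 8·4.87 = 38.96 > 36.7, while 7·4.87 = 34.09 ≤ 36.7

Final: 8 servers


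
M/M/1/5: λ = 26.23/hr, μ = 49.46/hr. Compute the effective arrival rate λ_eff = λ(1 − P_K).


ρ = 0.5303; P_K = (1−ρ)ρ^5/(1−ρ^6) = 0.020151
λ_eff = λ(1 − P_K) = 26.23·(1 − 0.020151) = 26.23·0.979849 = 25.7015 /hr

Final: 25.7015 /hr


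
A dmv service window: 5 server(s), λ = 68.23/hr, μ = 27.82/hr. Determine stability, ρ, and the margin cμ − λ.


Total capacity cμ = 5·27.82 = 139.10/hr
ρ = λ/(cμ) = 68.23/139.10 = 0.4905
Stable ⇔ ρ < 1: YES
Spare capacity = cμ − λ = 139.10 − 68.23 = 70.87/hr

Final: ρ = 0.4905; stable; margin = 70.87/hr


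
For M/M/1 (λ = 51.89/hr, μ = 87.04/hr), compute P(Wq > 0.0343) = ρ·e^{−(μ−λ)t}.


ρ = 51.89/87.04 = 0.5962
P(Wq > t) = ρ·e^{−(μ−λ)t} = 0.5962·e^{−1.2056}
= 0.5962·0.299499 = 0.178550

Final: 0.178550


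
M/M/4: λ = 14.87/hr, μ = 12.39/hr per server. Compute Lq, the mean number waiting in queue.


a = λ/μ = 1.2002; ρ = a/4 = 0.3000
P₀ = 0.300122
Lq = P₀·a^c·ρ / (c!·(1−ρ)²) = 0.300122·2.07472·0.3000/(24·0.48994)
= 0.01589

Final: 0.01589


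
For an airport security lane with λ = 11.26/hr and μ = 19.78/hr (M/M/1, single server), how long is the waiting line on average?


ρ = 11.26/19.78 = 0.5693
Lq = ρ²/(1−ρ) = 0.3241/0.4307 = 0.7523

Final: 0.7523


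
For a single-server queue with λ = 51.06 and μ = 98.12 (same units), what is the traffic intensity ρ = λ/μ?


ρ = λ/μ = 51.06/98.12 = 0.5204

Final: 0.5204


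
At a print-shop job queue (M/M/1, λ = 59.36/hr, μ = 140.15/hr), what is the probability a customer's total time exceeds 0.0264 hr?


W ~ Exponential(μ−λ) for M/M/1.
μ − λ = 140.15 − 59.36 = 80.7900
P(W > t) = e^{−(μ−λ)t} = e^{−2.1329} = 0.118498

Final: 0.118498


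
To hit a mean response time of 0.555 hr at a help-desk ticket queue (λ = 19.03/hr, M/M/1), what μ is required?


W = 1/(μ−λ) ⇒ μ − λ = 1/W = 1/0.555 = 1.8018
μ = λ + 1/W = 19.03 + 1.8018 = 20.8318 per hr

Final: 20.8318 /hr


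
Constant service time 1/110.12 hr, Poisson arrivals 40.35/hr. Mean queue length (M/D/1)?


ρ = 40.35/110.12 = 0.3664
M/D/1: Lq = ρ²/(2(1−ρ)) = 0.1343/(2·0.6336) = 0.10596

Final: 0.10596


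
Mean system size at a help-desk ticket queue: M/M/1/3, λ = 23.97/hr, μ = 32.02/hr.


ρ = 23.97/32.02 = 0.7486
L = ρ[1 − (K+1)ρ^K + Kρ^(K+1)] / [(1−ρ)(1−ρ^(K+1))]
Numerator: 0.7486·(1 − 4·0.419508 + 3·0.314041) = 0.197698
Denominator: (0.2514)·(0.685959) = 0.172454
L = 0.197698/0.172454 = 1.1464

Final: 1.1464


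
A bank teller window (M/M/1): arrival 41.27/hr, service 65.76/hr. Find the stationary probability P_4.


ρ = 41.27/65.76 = 0.6276
P_n = (1−ρ)·ρ^n = (1 − 0.6276)·0.6276^4 = 0.3724·0.155128 = 0.057772

Final: 0.057772


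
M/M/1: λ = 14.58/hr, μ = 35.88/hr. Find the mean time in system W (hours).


W = 1/(μ−λ) = 1/(35.88 − 14.58) = 1/21.30 = 0.04695 hr

Final: 0.04695 hr


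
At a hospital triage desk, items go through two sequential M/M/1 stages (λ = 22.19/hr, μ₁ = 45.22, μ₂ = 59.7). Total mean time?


Each node sees arrival rate λ = 22.19/hr (tandem ⇒ throughput preserved).
W₁ = 1/(μ₁−λ) = 1/(45.22−22.19) = 0.04342 hr
W₂ = 1/(μ₂−λ) = 1/(59.7−22.19) = 0.02666 hr
W_total = W₁ + W₂ = 0.04342 + 0.02666 = 0.07008 hr

Final: 0.07008 hr


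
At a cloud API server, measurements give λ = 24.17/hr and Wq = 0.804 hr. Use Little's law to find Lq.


Lq = λWq = 24.17·0.804 = 19.4327

Final: 19.4327


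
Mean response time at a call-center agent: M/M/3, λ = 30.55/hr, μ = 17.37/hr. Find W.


a = 1.7588; ρ = 0.5863; P₀ = 0.153917
Lq = P₀·a^c·ρ/(c!(1−ρ)²) = 0.47797
Wq = Lq/λ = 0.47797/30.55 = 0.01565 hr
W = Wq + 1/μ = 0.01565 + 0.05757 = 0.07322 hr

Final: 0.07322 hr


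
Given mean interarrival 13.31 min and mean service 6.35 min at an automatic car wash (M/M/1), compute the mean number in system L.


λ = 60/13.31 = 4.5079 /hr
μ = 60/6.35 = 9.4488 /hr
ρ = λ/μ = 4.5079/9.4488 = 0.4771
L = ρ/(1−ρ) = 0.4771/0.5229 = 0.9124

Final: 0.9124


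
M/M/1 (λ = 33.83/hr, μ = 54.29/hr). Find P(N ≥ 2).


ρ = 33.83/54.29 = 0.6231
P(N ≥ n) = ρ^n = 0.6231^2 = 0.388297

Final: 0.388297


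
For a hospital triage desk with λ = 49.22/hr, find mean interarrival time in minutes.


Mean interarrival time = 1/λ = 1/49.22 hour = 0.02032 hour
In minutes: 0.02032 × 60 = 1.2190 min

Final: 1.2190 min


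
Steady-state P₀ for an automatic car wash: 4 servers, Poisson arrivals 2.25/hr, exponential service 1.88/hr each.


a = λ/μ = 2.25/1.88 = 1.1968; ρ = a/c = 0.2992
Σ_{k=0}^{3} a^k/k! (terms k=0..3) = 1.00000 + 1.19681 + 0.71618 + 0.28571 = 3.19869
Tail: a^4/(4!(1−ρ)) = 2.05163/(24·0.7008) = 0.12198
P₀ = 1/(3.19869 + 0.12198) = 1/3.32067 = 0.301144

Final: 0.301144


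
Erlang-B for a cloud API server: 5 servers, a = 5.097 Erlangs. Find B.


B(c,a) = (a^c/c!) / Σ_{k=0}^{c} a^k/k!
a^5/5! = 28.667639
Σ terms (k=0..5): 1.00000 + 5.09700 + 12.98970 + 22.06951 + 28.12207 + 28.66764 = 97.945922
B = 28.667639/97.945922 = 0.292688

Final: 0.292688


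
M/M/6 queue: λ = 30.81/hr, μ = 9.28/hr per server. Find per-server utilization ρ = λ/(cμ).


ρ = λ/(cμ) = 30.81/(6·9.28) = 30.81/55.68 = 0.5533

Final: 0.5533


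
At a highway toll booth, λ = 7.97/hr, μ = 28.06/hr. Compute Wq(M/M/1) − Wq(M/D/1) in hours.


ρ = 7.97/28.06 = 0.2840
Wq(M/M/1) = ρ/(μ−λ) = 0.2840/20.09 = 0.01414 hr
Wq(M/D/1) = ρ/(2(μ−λ)) = 0.007069 hr
Savings = 0.01414 − 0.007069 = 0.007069 hr

Final: 0.007069 hr


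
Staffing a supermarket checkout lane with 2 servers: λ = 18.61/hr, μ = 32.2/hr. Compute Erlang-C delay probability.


a = λ/μ = 0.5780; ρ = a/2 = 0.2890
P₀ = 0.551620 (from M/M/c formula)
C(c,a) = [a^c/(c!(1−ρ))]·P₀ = [0.33403/(2·0.7110)]·0.551620
= 0.23489·0.551620 = 0.129571

Final: 0.129571


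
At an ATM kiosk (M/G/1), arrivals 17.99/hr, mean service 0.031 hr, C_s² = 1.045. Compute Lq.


ρ = λ·E[S] = 17.99·0.031 = 0.5577
Lq = ρ²(1+C_s²)/(2(1−ρ)) = 0.3110·(1+1.045)/(2·0.4423)
= 0.3110·2.0450/0.8846 = 0.71899

Final: 0.71899


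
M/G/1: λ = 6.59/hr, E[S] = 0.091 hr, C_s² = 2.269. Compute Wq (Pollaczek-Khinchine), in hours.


ρ = λ·E[S] = 6.59·0.091 = 0.5997
E[S²] = E[S]²(1+C_s²) = 0.091²·(1+2.269) = 0.027071
Wq = λ·E[S²]/(2(1−ρ)) = 6.59·0.027071/(2·0.4003) = 0.22282 hr

Final: 0.22282 hr


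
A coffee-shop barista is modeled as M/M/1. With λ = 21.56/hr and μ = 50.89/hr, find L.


ρ = λ/μ = 21.56/50.89 = 0.4237
L = ρ/(1−ρ) = 0.4237/(1 − 0.4237) = 0.4237/0.5763 = 0.7351

Final: 0.7351


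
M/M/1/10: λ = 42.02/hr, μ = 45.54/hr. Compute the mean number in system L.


ρ = 42.02/45.54 = 0.9227
L = ρ[1 − (K+1)ρ^K + Kρ^(K+1)] / [(1−ρ)(1−ρ^(K+1))]
Numerator: 0.9227·(1 − 11·0.447332 + 10·0.412756) = 0.190911
Denominator: (0.07729)·(0.587244) = 0.045391
L = 0.190911/0.045391 = 4.2059

Final: 4.2059


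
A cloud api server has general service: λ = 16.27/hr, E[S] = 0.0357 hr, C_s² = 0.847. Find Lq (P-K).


ρ = λ·E[S] = 16.27·0.0357 = 0.5808
Lq = ρ²(1+C_s²)/(2(1−ρ)) = 0.3374·(1+0.847)/(2·0.4192)
= 0.3374·1.8470/0.8383 = 0.74331

Final: 0.74331


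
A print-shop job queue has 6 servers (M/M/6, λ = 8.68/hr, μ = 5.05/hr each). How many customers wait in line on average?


a = λ/μ = 1.7188; ρ = a/6 = 0.2865
P₀ = 0.179174
Lq = P₀·a^c·ρ / (c!·(1−ρ)²) = 0.179174·25.78517·0.2865/(720·0.50913)
= 0.003610

Final: 0.003610


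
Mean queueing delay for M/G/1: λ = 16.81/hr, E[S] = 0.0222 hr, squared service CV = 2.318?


ρ = λ·E[S] = 16.81·0.0222 = 0.3732
E[S²] = E[S]²(1+C_s²) = 0.0222²·(1+2.318) = 0.001635
Wq = λ·E[S²]/(2(1−ρ)) = 16.81·0.001635/(2·0.6268) = 0.02193 hr

Final: 0.02193 hr


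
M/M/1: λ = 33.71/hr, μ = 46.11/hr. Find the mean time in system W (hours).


W = 1/(μ−λ) = 1/(46.11 − 33.71) = 1/12.40 = 0.08065 hr

Final: 0.08065 hr
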